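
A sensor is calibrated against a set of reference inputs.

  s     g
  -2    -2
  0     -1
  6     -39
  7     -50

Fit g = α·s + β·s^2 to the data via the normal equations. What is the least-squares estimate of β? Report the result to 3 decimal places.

β = -0.899

Forming XᵀX = [[89, 551]; [551, 3713]] and Xᵀg = [-580, -3862]ᵀ gives XᵀX·[α, β]ᵀ = Xᵀg.
det = 89·3713 − 551² = 26856.
α = ((-580)·3713 − 551·(-3862))/26856 = -1421/1492; β = (89·(-3862) − 551·(-580))/26856 = -1341/1492.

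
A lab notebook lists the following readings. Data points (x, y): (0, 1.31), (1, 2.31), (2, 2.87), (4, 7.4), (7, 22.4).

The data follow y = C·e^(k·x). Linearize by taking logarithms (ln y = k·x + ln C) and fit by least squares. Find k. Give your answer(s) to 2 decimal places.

Let Y = ln y. Fitting Y = k·x + ln C by least squares:
Σx = 14.0000, Σ(x)² = 70.0000, Σln y = 7.2721, Σx·ln y = 32.7152.
Equations: 70.0000·k + 14.0000·ln C = 32.7152;  14.0000·k + 5·ln C = 7.2721.
Δ = 70.0000·5 − (14.0000)² = 154.0000; k = (32.7152·5 − 14.0000·7.2721)/154.0000 = 0.40108, ln C = (70.0000·7.2721 − 14.0000·32.7152)/154.0000 = 0.33140.

k = 0.40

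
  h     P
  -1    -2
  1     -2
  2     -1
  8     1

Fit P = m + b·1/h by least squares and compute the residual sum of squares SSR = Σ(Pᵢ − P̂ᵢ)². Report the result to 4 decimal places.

SSR = 5.9712

From the data, Σ1 = 4, Σ1/h = 5/8, Σ1/h·1/h = 145/64.
Moment sums: ΣP = -4, Σ1/h·P = -3/8.
Eliminating b: (145/64)·(row 1) − (5/8)·(row 2) gives (555/64)·m = (145/64)·(-4) − (5/8)·(-3/8) = -565/64, so m = -113/111.
Then b = ((-3/8) − (5/8)·(-113/111))/(145/64) = 64/555.
Residuals: -13/15, -203/185, -22/555, 1112/555; SSR = 3314/555.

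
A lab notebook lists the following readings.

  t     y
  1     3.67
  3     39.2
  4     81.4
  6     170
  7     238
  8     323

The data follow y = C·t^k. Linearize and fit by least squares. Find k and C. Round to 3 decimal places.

k = 2.147, C = 3.752

Let Y = ln y. Fitting Y = k·ln t + ln C by least squares:
Sums: Σln t = 8.3020, Σ(ln t)² = 14.4498, Σln y = 25.7540, Σln t·ln y = 41.9942.
Normal system: [[14.4498, 8.3020]; [8.3020, 6]]·[k, ln C]ᵀ = [41.9942, 25.7540]ᵀ.
Solving (det = 17.7753): k = 2.14654, ln C = 1.32222, so C = exp(1.32222) = 3.75174.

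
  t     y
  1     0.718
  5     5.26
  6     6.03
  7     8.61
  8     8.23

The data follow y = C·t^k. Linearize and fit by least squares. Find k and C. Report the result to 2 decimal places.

k = 1.21, C = 0.72

Taking logs, ln y = k·ln t + ln C, so regress ln y on ln t.
Σln t = 7.4265, Σ(ln t)² = 13.9113, Σln y = 7.3863, Σln t·ln y = 14.4636.
Normal system: [[13.9113, 7.4265]; [7.4265, 5]]·[k, ln C]ᵀ = [14.4636, 7.3863]ᵀ.
Slope k = (n·Σln t·ln y − Σln t·Σln y)/(n·Σ(ln t)² − (Σln t)²) = (5·14.4636 − 7.4265·7.3863)/14.4030 = 1.21248; ln C = (Σln y − k·Σln t)/n = -0.32365, so C = exp(-0.32365) = 0.72350.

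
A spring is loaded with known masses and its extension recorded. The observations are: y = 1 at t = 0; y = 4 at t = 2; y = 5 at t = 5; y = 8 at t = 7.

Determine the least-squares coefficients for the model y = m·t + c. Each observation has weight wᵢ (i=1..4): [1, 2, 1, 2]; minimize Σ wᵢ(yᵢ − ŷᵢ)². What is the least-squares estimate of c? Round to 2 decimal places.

The normal equations are: 131·m + 23·c = 153;  23·m + 6·c = 30.
(Σwᵢ·t·t = 131, Σwᵢ·t = 23, Σwᵢ·1 = 6, Σwᵢ·t·y = 153, Σwᵢ·y = 30.)
Eliminating c: 6·(row 1) − 23·(row 2) gives 257·m = 6·153 − 23·30 = 228, so m = 228/257.
Then c = (30 − 23·(228/257))/6 = 411/257.

c = 1.60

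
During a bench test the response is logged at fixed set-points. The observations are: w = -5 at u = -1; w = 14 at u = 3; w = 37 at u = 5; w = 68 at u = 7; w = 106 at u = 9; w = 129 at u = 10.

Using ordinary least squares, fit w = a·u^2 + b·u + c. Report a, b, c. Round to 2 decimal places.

MᵀM·[a, b, c]ᵀ = Mᵀw reads: 19669·a + 2223·b + 265·c = 25864;  2223·a + 265·b + 33·c = 2952;  265·a + 33·b + 6·c = 349.
(Σu^2·u^2 = 19669, Σu^2·u = 2223, Σu^2 = 265, Σu·u = 265, Σu = 33, Σ1 = 6, Σu^2·w = 25864, Σu·w = 2952, Σw = 349.)
Inverting the 3×3 Gram matrix, [a, b, c]ᵀ = [246547/237220, 673029/237220, -396261/118610]ᵀ.

a = 1.04, b = 2.84, c = -3.34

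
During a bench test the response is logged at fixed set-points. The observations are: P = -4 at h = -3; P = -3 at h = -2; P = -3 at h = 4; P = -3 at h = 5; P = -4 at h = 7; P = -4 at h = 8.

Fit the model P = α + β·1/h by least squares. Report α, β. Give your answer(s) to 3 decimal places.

α = -3.500, β = 0.016

Forming XᵀX = [[6, -97/840]; [-97/840, 352549/705600]] and XᵀP = [-21, 173/420]ᵀ gives XᵀX·[α, β]ᵀ = XᵀP.
det = 6·(352549/705600) − (-97/840)² = 421177/141120.
α = ((-21)·(352549/705600) − (-97/840)·(173/420))/(421177/141120) = -7369967/2105885; β = (6·(173/420) − (-97/840)·(-21))/(421177/141120) = 6552/421177.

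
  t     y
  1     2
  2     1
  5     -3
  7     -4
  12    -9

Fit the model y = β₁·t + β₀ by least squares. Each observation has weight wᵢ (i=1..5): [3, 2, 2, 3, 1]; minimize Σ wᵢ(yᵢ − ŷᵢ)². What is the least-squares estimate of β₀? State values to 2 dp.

Entries of MᵀWM: Σwᵢ·t·t = 352, Σwᵢ·t = 50, Σwᵢ·1 = 11.
And Σwᵢ·t·y = -212, Σwᵢ·y = -19.
Δ = 352·11 − 50² = 1372.
β₁ = ((-212)·11 − 50·(-19))/1372 = -691/686; β₀ = (352·(-19) − 50·(-212))/1372 = 978/343.

β₀ = 2.85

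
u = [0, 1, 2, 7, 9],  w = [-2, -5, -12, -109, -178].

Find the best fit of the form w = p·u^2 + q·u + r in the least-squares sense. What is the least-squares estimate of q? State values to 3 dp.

Forming XᵀX = [[8979, 1081, 135]; [1081, 135, 19]; [135, 19, 5]] and Xᵀw = [-19812, -2394, -306]ᵀ gives XᵀX·[p, q, r]ᵀ = Xᵀw.
Row-reducing yields p = -32523/15439, q = -8526/15439, r = -34347/15439.

q = -0.552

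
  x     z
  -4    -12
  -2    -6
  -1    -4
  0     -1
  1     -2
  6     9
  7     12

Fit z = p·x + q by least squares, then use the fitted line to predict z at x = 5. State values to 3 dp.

ẑ = 7.589

Forming AᵀA = [[107, 7]; [7, 7]] and Aᵀz = [200, -4]ᵀ gives AᵀA·[p, q]ᵀ = Aᵀz.
Determinant 107·7 − 7² = 700.
p = (200·7 − 7·(-4))/700 = 51/25; q = (107·(-4) − 7·200)/700 = -457/175.
At x = 5: ẑ = (51/25)·(5) + (-457/175)·(1) = 1328/175.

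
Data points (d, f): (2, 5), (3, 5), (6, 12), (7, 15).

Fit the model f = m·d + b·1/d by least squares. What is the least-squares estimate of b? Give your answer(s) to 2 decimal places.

b = 0.26

The normal equations are: 98·m + 4·b = 202;  4·m + (361/882)·b = 349/42.
Δ = 98·(361/882) − 4² = 217/9.
m = (202·(361/882) − 4·(349/42))/(217/9) = 21803/10633; b = (98·(349/42) − 4·202)/(217/9) = 57/217.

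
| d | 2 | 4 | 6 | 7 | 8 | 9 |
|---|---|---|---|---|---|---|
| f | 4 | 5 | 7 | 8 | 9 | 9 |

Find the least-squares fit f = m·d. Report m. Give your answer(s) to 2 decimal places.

m = 1.12

Entries of AᵀA: Σd·d = 250.
Moment sums: Σd·f = 279.
AᵀA·[m]ᵀ = Aᵀf becomes [[250]]·[m]ᵀ = [279]ᵀ.
m = 279/250 = 1.116.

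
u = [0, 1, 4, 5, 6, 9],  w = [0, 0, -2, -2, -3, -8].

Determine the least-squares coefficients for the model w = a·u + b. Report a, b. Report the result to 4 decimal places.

The normal equations are: 159·a + 25·b = -108;  25·a + 6·b = -15.
Determinant 159·6 − 25² = 329.
a = ((-108)·6 − 25·(-15))/329 = -39/47; b = (159·(-15) − 25·(-108))/329 = 45/47.

a = -0.8298, b = 0.9574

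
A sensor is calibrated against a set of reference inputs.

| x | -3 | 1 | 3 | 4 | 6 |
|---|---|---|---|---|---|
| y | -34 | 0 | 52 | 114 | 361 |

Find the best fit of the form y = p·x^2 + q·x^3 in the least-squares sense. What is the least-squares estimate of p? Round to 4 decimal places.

Setting ∂/∂p … = 0 gives: 1715·p + 8801·q = 14982;  8801·p + 52211·q = 87594.
det = 1715·52211 − 8801² = 12084264.
p = (14982·52211 − 8801·87594)/12084264 = 157089/167837; q = (1715·87594 − 8801·14982)/12084264 = 255099/167837.

p = 0.9360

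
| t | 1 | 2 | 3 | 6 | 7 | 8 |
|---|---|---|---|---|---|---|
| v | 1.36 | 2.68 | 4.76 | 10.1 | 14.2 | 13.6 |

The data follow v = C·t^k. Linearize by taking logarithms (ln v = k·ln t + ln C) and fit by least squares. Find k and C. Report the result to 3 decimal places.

Linearized form: ln v = k·ln t + ln C. From the 6 transformed points,
AᵀA = [[13.0084, 7.6089]; [7.6089, 6]], rhs = [17.1314, 10.4294]ᵀ  (here Σln t = 7.6089, Σ(ln t)² = 13.0084, Σln v = 10.4294, Σln t·ln v = 17.1314).
Solving (det = 20.1558): k = 1.16257, ln C = 0.26393, so C = exp(0.26393) = 1.30204.

k = 1.163, C = 1.302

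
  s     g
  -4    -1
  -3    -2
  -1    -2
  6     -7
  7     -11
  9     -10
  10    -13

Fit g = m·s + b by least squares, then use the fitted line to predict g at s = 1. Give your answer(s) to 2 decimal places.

ĝ = -4.61

XᵀX·[m, b]ᵀ = Xᵀg reads: 292·m + 24·b = -327;  24·m + 7·b = -46.
(Σs·s = 292, Σs = 24, Σ1 = 7, Σs·g = -327, Σg = -46.)
Determinant 292·7 − 24² = 1468.
m = ((-327)·7 − 24·(-46))/1468 = -1185/1468; b = (292·(-46) − 24·(-327))/1468 = -1396/367.
At s = 1: ĝ = (-1185/1468)·(1) + (-1396/367)·(1) = -6769/1468.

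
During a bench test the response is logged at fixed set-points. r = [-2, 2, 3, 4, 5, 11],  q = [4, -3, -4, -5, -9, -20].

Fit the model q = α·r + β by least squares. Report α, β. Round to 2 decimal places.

From the data, Σr·r = 179, Σr = 23, Σ1 = 6.
Right-hand side: Σr·q = -311, Σq = -37.
So XᵀX·[α, β]ᵀ = Xᵀq: [[179, 23]; [23, 6]]·[α, β]ᵀ = [-311, -37]ᵀ.
Δ = 179·6 − 23² = 545.
α = ((-311)·6 − 23·(-37))/545 = -203/109; β = (179·(-37) − 23·(-311))/545 = 106/109.

α = -1.86, β = 0.97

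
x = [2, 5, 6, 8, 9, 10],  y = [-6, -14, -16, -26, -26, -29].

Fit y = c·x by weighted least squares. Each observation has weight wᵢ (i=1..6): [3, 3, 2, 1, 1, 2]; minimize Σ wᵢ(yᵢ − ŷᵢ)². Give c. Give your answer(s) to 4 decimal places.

Setting ∂/∂c … = 0 gives: 504·c = -1460.
(Σwᵢ·x·x = 504, Σwᵢ·x·y = -1460.)
Hence c = -1460 / 504 ≈ -2.89683.

c = -2.8968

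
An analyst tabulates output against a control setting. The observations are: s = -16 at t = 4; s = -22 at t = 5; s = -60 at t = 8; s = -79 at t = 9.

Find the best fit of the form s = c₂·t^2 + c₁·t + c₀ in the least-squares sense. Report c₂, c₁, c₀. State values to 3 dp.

Compute the Gram sums: Σt^2·t^2 = 11538, Σt^2·t = 1430, Σt^2 = 186, Σt·t = 186, Σt = 26, Σ1 = 4.
Right-hand side: Σt^2·s = -11045, Σt·s = -1365, Σs = -177.
MᵀM·[c₂, c₁, c₀]ᵀ = Mᵀs becomes [[11538, 1430, 186]; [1430, 186, 26]; [186, 26, 4]]·[c₂, c₁, c₀]ᵀ = [-11045, -1365, -177]ᵀ.
Solving the 3×3 system (Gaussian elimination) gives c₂ = -13/8, c₁ = 1157/136, c₀ = -1631/68.

c₂ = -1.625, c₁ = 8.507, c₀ = -23.985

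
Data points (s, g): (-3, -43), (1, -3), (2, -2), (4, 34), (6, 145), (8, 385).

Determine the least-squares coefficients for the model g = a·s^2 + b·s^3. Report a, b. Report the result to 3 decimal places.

From the data, Σs^2·s^2 = 5746, Σs^2·s^3 = 41358, Σs^3·s^3 = 313690.
Right-hand side: Σs^2·g = 30006, Σs^3·g = 231758.
Eliminating b: 313690·(row 1) − 41358·(row 2) gives 91978576·a = 313690·30006 − 41358·231758 = -172465224, so a = -21558153/11497322.
Then b = (231758 − 41358·(-21558153/11497322))/313690 = 11336665/11497322.

a = -1.875, b = 0.986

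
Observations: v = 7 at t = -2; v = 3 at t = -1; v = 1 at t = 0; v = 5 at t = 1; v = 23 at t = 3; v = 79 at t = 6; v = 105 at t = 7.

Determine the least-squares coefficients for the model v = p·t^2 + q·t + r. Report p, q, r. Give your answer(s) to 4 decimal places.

Setting ∂/∂p … = 0 gives: 3796·p + 578·q + 100·r = 8232;  578·p + 100·q + 14·r = 1266;  100·p + 14·q + 7·r = 223.
(Σt^2·t^2 = 3796, Σt^2·t = 578, Σt^2 = 100, Σt·t = 100, Σt = 14, Σ1 = 7, Σt^2·v = 8232, Σt·v = 1266, Σv = 223.)
Solving the 3×3 system (Gaussian elimination) gives p = 10378/5361, q = 19714/16083, r = 28159/16083.

p = 1.9358, q = 1.2258, r = 1.7509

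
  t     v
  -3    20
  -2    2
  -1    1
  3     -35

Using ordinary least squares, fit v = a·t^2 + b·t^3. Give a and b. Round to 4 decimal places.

a = -0.8893, b = -1.0055

MᵀM·[a, b]ᵀ = Mᵀv reads: 179·a + (-33)·b = -126;  (-33)·a + 1523·b = -1502.
(Σt^2·t^2 = 179, Σt^2·t^3 = -33, Σt^3·t^3 = 1523, Σt^2·v = -126, Σt^3·v = -1502.)
det = 179·1523 − (-33)² = 271528.
a = ((-126)·1523 − (-33)·(-1502))/271528 = -30183/33941; b = (179·(-1502) − (-33)·(-126))/271528 = -34127/33941.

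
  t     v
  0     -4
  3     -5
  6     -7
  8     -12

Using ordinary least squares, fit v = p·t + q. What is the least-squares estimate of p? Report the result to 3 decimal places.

p = -0.925

The normal system MᵀM·[p, q]ᵀ = Mᵀv is [[109, 17]; [17, 4]]·[p, q]ᵀ = [-153, -28]ᵀ.
Eliminating q: 4·(row 1) − 17·(row 2) gives 147·p = 4·(-153) − 17·(-28) = -136, so p = -136/147.
Then q = ((-28) − 17·(-136/147))/4 = -451/147.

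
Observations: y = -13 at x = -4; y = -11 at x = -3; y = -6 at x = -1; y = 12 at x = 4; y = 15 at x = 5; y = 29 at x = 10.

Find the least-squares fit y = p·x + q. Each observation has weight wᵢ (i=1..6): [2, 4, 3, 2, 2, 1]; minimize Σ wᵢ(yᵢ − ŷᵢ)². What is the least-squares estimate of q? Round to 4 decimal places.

q = -1.4828

The normal system MᵀWM·[p, q]ᵀ = MᵀWy is [[253, 5]; [5, 14]]·[p, q]ᵀ = [790, -5]ᵀ.
Determinant 253·14 − 5² = 3517.
p = (790·14 − 5·(-5))/3517 = 11085/3517; q = (253·(-5) − 5·790)/3517 = -5215/3517.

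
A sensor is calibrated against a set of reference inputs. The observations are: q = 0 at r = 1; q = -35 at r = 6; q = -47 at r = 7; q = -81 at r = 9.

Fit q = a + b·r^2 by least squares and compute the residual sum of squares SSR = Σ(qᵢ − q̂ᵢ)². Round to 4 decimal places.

SSR = 1.6884

From the data, Σ1 = 4, Σr^2 = 167, Σr^2·r^2 = 10259.
Moment sums: Σq = -163, Σr^2·q = -10124.
MᵀM·[a, b]ᵀ = Mᵀq becomes [[4, 167]; [167, 10259]]·[a, b]ᵀ = [-163, -10124]ᵀ.
Eliminating b: 10259·(row 1) − 167·(row 2) gives 13147·a = 10259·(-163) − 167·(-10124) = 18491, so a = 18491/13147.
Then b = ((-10124) − 167·(18491/13147))/10259 = -13275/13147.
Residuals: -5216/13147, -736/13147, 14075/13147, -8123/13147; SSR = 22198/13147.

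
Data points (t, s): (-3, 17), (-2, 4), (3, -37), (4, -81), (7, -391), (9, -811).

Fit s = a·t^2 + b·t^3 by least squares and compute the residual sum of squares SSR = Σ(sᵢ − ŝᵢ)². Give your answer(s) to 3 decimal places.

SSR = 4.228

Sums needed: Σt^2·t^2 = 9396, Σt^2·t^3 = 76848, Σt^3·t^3 = 654708.
For Xᵀs: Σt^2·s = -86310, Σt^3·s = -732006.
Δ = 9396·654708 − 76848² = 246021264.
a = ((-86310)·654708 − 76848·(-732006))/246021264 = -3536811/3416962; b = (9396·(-732006) − 76848·(-86310))/246021264 = -3405243/3416962.
Residuals: -1010954/1708481, 286574/1708481, -1327367/1708481, -1124697/1708481, 2634973/1708481, -1126172/1708481; SSR = 7224163/1708481.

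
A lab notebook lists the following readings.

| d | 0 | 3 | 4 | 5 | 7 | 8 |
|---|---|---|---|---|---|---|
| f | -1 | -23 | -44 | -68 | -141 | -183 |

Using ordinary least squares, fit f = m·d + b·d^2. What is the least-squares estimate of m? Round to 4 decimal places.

Normal-equation sums: Σd·d = 163, Σd·d^2 = 1071, Σd^2·d^2 = 7459.
For Mᵀf: Σd·f = -3036, Σd^2·f = -21232.
Δ = 163·7459 − 1071² = 68776.
m = ((-3036)·7459 − 1071·(-21232))/68776 = 23487/17194; b = (163·(-21232) − 1071·(-3036))/68776 = -52315/17194.

m = 1.3660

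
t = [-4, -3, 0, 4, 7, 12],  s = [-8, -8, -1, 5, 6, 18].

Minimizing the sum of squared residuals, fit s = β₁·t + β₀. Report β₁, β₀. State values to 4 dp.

β₁ = 1.5784, β₀ = -2.2091

MᵀM·[β₁, β₀]ᵀ = Mᵀs reads: 234·β₁ + 16·β₀ = 334;  16·β₁ + 6·β₀ = 12.
(Σt·t = 234, Σt = 16, Σ1 = 6, Σt·s = 334, Σs = 12.)
Eliminating β₀: 6·(row 1) − 16·(row 2) gives 1148·β₁ = 6·334 − 16·12 = 1812, so β₁ = 453/287.
Then β₀ = (12 − 16·(453/287))/6 = -634/287.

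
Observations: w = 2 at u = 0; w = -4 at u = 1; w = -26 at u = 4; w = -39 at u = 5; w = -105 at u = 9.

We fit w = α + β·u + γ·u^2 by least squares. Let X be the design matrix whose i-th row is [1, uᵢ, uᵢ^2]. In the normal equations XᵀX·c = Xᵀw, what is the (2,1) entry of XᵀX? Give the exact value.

Row 2 ↔ basis u, column 1 ↔ basis 1, so (XᵀX)_{2,1} = Σᵢ u = (0)·(1) + (1)·(1) + (4)·(1) + (5)·(1) + (9)·(1) = 19.

19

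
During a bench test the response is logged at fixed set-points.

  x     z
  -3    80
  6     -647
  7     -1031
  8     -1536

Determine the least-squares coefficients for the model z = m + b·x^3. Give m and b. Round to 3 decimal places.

With design matrix M, MᵀM = [[4, 1044]; [1044, 427178]] and Mᵀz = [-3134, -1281977]ᵀ.
det = 4·427178 − 1044² = 618776.
m = ((-3134)·427178 − 1044·(-1281977))/618776 = -48983/77347; b = (4·(-1281977) − 1044·(-3134))/618776 = -464003/154694.

m = -0.633, b = -2.999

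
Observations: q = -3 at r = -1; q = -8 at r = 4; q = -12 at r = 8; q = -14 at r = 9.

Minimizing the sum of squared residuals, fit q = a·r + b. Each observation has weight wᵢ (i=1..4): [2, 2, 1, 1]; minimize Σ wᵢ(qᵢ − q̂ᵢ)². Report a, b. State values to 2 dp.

The normal system MᵀWM·[a, b]ᵀ = MᵀWq is [[179, 23]; [23, 6]]·[a, b]ᵀ = [-280, -48]ᵀ.
det = 179·6 − 23² = 545.
a = ((-280)·6 − 23·(-48))/545 = -576/545; b = (179·(-48) − 23·(-280))/545 = -2152/545.

a = -1.06, b = -3.95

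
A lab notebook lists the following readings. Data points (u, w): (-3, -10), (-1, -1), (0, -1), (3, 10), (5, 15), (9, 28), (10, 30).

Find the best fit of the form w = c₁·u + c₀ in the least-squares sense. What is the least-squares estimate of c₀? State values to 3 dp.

The normal equations are: 225·c₁ + 23·c₀ = 688;  23·c₁ + 7·c₀ = 71.
Δ = 225·7 − 23² = 1046.
c₁ = (688·7 − 23·71)/1046 = 3183/1046; c₀ = (225·71 − 23·688)/1046 = 151/1046.

c₀ = 0.144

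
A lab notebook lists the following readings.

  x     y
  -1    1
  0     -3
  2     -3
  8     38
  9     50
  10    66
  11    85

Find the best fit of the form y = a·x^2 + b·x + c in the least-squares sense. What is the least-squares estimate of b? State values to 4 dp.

b = -2.5978

With design matrix M, MᵀM = [[35315, 3579, 371]; [3579, 371, 39]; [371, 39, 7]] and Mᵀy = [23356, 2342, 234]ᵀ.
Solving the 3×3 system (Gaussian elimination) gives a = 99661/104818, b = -19450/7487, c = -261017/104818.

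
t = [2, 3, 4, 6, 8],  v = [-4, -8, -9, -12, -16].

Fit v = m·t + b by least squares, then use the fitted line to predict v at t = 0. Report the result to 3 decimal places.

With design matrix M, MᵀM = [[129, 23]; [23, 5]] and Mᵀv = [-268, -49]ᵀ.
Determinant 129·5 − 23² = 116.
m = ((-268)·5 − 23·(-49))/116 = -213/116; b = (129·(-49) − 23·(-268))/116 = -157/116.
At t = 0: v̂ = (-213/116)·(0) + (-157/116)·(1) = -157/116.

v̂ = -1.353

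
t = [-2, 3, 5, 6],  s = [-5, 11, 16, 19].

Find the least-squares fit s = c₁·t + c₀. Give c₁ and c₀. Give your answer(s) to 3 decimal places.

c₁ = 3.000, c₀ = 1.250

Entries of MᵀM: Σt·t = 74, Σt = 12, Σ1 = 4.
Moment sums: Σt·s = 237, Σs = 41.
Determinant 74·4 − 12² = 152.
c₁ = (237·4 − 12·41)/152 = 3; c₀ = (74·41 − 12·237)/152 = 5/4.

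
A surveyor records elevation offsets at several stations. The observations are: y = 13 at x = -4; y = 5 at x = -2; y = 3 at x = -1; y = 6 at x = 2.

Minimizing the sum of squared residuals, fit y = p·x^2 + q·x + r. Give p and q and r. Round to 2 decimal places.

The normal equations are: 289·p + (-65)·q + 25·r = 255;  (-65)·p + 25·q + (-5)·r = -53;  25·p + (-5)·q + 4·r = 27.
Row-reducing yields p = 43/60, q = 79/300, r = 13/5.

p = 0.72, q = 0.26, r = 2.60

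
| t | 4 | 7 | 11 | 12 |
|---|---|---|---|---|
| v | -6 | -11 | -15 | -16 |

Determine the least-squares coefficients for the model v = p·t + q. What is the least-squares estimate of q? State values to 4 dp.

With design matrix X, XᵀX = [[330, 34]; [34, 4]] and Xᵀv = [-458, -48]ᵀ.
Δ = 330·4 − 34² = 164.
p = ((-458)·4 − 34·(-48))/164 = -50/41; q = (330·(-48) − 34·(-458))/164 = -67/41.

q = -1.6341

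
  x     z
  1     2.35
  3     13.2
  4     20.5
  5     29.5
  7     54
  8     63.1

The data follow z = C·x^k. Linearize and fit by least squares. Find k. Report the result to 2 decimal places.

k = 1.59

With ln zᵢ as the transformed response and ln xᵢ as the regressor:
Σln x = 8.1197, Σ(ln x)² = 13.8297, Σln z = 17.9732, Σln x·ln z = 28.8497.
Equations: 13.8297·k + 8.1197·ln C = 28.8497;  8.1197·k + 6·ln C = 17.9732.
Δ = 13.8297·6 − (8.1197)² = 17.0487; k = (28.8497·6 − 8.1197·17.9732)/17.0487 = 1.59319, ln C = (13.8297·17.9732 − 8.1197·28.8497)/17.0487 = 0.83949.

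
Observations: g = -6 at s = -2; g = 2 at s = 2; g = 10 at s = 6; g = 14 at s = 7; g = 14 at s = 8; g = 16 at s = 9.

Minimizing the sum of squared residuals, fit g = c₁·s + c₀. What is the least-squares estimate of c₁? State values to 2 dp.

c₁ = 2.05

Setting ∂/∂c₁ … = 0 gives: 238·c₁ + 30·c₀ = 430;  30·c₁ + 6·c₀ = 50.
(Σs·s = 238, Σs = 30, Σ1 = 6, Σs·g = 430, Σg = 50.)
Δ = 238·6 − 30² = 528.
c₁ = (430·6 − 30·50)/528 = 45/22; c₀ = (238·50 − 30·430)/528 = -125/66.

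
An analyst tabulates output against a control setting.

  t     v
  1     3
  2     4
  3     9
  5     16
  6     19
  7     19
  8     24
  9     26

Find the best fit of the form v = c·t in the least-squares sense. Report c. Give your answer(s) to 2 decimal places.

Forming MᵀM = [[269]] and Mᵀv = [791]ᵀ gives MᵀM·[c]ᵀ = Mᵀv.
Hence c = 791 / 269 ≈ 2.94052.

c = 2.94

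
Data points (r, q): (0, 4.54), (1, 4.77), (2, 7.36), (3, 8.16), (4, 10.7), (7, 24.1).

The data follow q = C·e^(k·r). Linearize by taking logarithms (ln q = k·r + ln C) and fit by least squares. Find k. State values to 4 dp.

Taking logs, ln q = k·r + ln C, so regress ln q on r.
Σr = 17.0000, Σ(r)² = 79.0000, Σln q = 12.7230, Σr·ln q = 43.6087.
Normal system: [[79.0000, 17.0000]; [17.0000, 6]]·[k, ln C]ᵀ = [43.6087, 12.7230]ᵀ.
Slope k = (n·Σr·ln q − Σr·Σln q)/(n·Σ(r)² − (Σr)²) = (6·43.6087 − 17.0000·12.7230)/185.0000 = 0.24519; ln C = (Σln q − k·Σr)/n = 1.42580.

k = 0.2452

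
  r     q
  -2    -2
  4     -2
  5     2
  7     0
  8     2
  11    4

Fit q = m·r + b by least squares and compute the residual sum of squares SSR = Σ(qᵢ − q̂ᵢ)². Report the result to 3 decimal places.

From the data, Σr·r = 279, Σr = 33, Σ1 = 6.
And Σr·q = 66, Σq = 4.
det = 279·6 − 33² = 585.
m = (66·6 − 33·4)/585 = 88/195; b = (279·4 − 33·66)/585 = -118/65.
Residuals: 28/39, -388/195, 304/195, -262/195, 8/39, 166/195; SSR = 616/65.

SSR = 9.477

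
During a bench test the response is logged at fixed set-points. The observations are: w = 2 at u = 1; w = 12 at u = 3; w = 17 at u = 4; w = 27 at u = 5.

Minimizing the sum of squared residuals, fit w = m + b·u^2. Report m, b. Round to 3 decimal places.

Forming XᵀX = [[4, 51]; [51, 963]] and Xᵀw = [58, 1057]ᵀ gives XᵀX·[m, b]ᵀ = Xᵀw.
Determinant 4·963 − 51² = 1251.
m = (58·963 − 51·1057)/1251 = 649/417; b = (4·1057 − 51·58)/1251 = 1270/1251.

m = 1.556, b = 1.015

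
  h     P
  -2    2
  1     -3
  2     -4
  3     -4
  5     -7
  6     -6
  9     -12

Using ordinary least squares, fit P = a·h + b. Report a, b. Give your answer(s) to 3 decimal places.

a = -1.151, b = -0.912

With design matrix A, AᵀA = [[160, 24]; [24, 7]] and AᵀP = [-206, -34]ᵀ.
Δ = 160·7 − 24² = 544.
a = ((-206)·7 − 24·(-34))/544 = -313/272; b = (160·(-34) − 24·(-206))/544 = -31/34.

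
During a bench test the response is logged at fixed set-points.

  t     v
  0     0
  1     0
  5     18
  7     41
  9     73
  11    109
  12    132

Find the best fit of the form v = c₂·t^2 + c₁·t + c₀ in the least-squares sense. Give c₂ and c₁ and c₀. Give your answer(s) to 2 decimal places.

c₂ = 1.03, c₁ = -1.32, c₀ = -0.02

From the data, Σt^2·t^2 = 44965, Σt^2·t = 4257, Σt^2 = 421, Σt·t = 421, Σt = 45, Σ1 = 7.
Right-hand side: Σt^2·v = 40569, Σt·v = 3817, Σv = 373.
Normal equations: [[44965, 4257, 421]; [4257, 421, 45]; [421, 45, 7]]·[c₂, c₁, c₀]ᵀ = [40569, 3817, 373]ᵀ.
Inverting the 3×3 Gram matrix, [c₂, c₁, c₀]ᵀ = [164719/160332, -70543/53444, -1397/80166]ᵀ.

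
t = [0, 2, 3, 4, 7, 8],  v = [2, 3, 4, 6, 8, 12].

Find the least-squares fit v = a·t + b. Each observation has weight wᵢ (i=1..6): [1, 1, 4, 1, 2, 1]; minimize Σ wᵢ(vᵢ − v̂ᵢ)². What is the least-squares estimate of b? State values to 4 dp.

The normal system XᵀWX·[a, b]ᵀ = XᵀWv is [[218, 40]; [40, 10]]·[a, b]ᵀ = [286, 55]ᵀ.
Determinant 218·10 − 40² = 580.
a = (286·10 − 40·55)/580 = 33/29; b = (218·55 − 40·286)/580 = 55/58.

b = 0.9483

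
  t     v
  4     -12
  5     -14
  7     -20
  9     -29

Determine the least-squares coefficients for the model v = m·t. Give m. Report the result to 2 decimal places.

The normal equations are: 171·m = -519.
(Σt·t = 171, Σt·v = -519.)
Hence m = -519 / 171 ≈ -3.03509.

m = -3.04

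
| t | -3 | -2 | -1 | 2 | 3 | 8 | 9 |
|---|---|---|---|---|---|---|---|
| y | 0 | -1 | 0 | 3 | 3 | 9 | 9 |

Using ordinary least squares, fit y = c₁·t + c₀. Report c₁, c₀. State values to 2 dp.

Entries of XᵀX: Σt·t = 172, Σt = 16, Σ1 = 7.
Right-hand side: Σt·y = 170, Σy = 23.
det = 172·7 − 16² = 948.
c₁ = (170·7 − 16·23)/948 = 137/158; c₀ = (172·23 − 16·170)/948 = 103/79.

c₁ = 0.87, c₀ = 1.30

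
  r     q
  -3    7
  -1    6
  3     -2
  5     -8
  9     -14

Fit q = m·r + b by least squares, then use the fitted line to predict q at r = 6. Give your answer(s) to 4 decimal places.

Compute the Gram sums: Σr·r = 125, Σr = 13, Σ1 = 5.
For Aᵀq: Σr·q = -199, Σq = -11.
AᵀA·[m, b]ᵀ = Aᵀq becomes [[125, 13]; [13, 5]]·[m, b]ᵀ = [-199, -11]ᵀ.
Δ = 125·5 − 13² = 456.
m = ((-199)·5 − 13·(-11))/456 = -71/38; b = (125·(-11) − 13·(-199))/456 = 101/38.
At r = 6: q̂ = (-71/38)·(6) + (101/38)·(1) = -325/38.

q̂ = -8.5526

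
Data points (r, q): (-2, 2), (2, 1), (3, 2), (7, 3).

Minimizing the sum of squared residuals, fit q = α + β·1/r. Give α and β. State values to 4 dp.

α = 2.0740, β = -0.6213

Compute the Gram sums: Σ1 = 4, Σ1/r = 10/21, Σ1/r·1/r = 557/882.
For Mᵀq: Σq = 8, Σ1/r·q = 25/42.
MᵀM·[α, β]ᵀ = Mᵀq becomes [[4, 10/21]; [10/21, 557/882]]·[α, β]ᵀ = [8, 25/42]ᵀ.
det = 4·(557/882) − (10/21)² = 338/147.
α = (8·(557/882) − (10/21)·(25/42))/(338/147) = 701/338; β = (4·(25/42) − (10/21)·8)/(338/147) = -105/169.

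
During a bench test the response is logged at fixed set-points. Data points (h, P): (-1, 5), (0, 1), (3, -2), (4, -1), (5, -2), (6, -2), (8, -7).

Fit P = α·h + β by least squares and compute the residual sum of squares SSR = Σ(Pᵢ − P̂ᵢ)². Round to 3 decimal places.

SSR = 11.595

Compute the Gram sums: Σh·h = 151, Σh = 25, Σ1 = 7.
For XᵀP: Σh·P = -93, ΣP = -8.
Eliminating β: 7·(row 1) − 25·(row 2) gives 432·α = 7·(-93) − 25·(-8) = -451, so α = -451/432.
Then β = ((-8) − 25·(-451/432))/7 = 1117/432.
Residuals: 37/27, -685/432, -157/108, 85/144, 137/216, 725/432, -533/432; SSR = 5009/432.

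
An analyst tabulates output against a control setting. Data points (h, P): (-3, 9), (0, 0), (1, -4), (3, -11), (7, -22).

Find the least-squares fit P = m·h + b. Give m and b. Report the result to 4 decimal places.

m = -3.1377, b = -0.5797

Compute the Gram sums: Σh·h = 68, Σh = 8, Σ1 = 5.
For MᵀP: Σh·P = -218, ΣP = -28.
Δ = 68·5 − 8² = 276.
m = ((-218)·5 − 8·(-28))/276 = -433/138; b = (68·(-28) − 8·(-218))/276 = -40/69.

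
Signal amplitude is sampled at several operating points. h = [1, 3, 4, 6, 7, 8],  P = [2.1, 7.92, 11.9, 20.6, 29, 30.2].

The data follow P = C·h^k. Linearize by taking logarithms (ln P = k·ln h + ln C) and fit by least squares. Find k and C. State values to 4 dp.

With ln Pᵢ as the transformed response and ln hᵢ as the regressor:
Sums: Σln h = 8.3020, Σ(ln h)² = 14.4498, Σln P = 15.0883, Σln h·ln P = 24.7661.
Normal system: [[14.4498, 8.3020]; [8.3020, 6]]·[k, ln C]ᵀ = [24.7661, 15.0883]ᵀ.
Solving (det = 17.7753): k = 1.31269, ln C = 0.69839, so C = exp(0.69839) = 2.01051.

k = 1.3127, C = 2.0105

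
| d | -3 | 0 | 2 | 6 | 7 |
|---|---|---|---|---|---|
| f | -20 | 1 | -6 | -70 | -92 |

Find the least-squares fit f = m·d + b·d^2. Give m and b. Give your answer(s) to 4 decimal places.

Entries of MᵀM: Σd·d = 98, Σd·d^2 = 540, Σd^2·d^2 = 3794.
And Σd·f = -1016, Σd^2·f = -7232.
MᵀM·[m, b]ᵀ = Mᵀf becomes [[98, 540]; [540, 3794]]·[m, b]ᵀ = [-1016, -7232]ᵀ.
Eliminating b: 3794·(row 1) − 540·(row 2) gives 80212·m = 3794·(-1016) − 540·(-7232) = 50576, so m = 12644/20053.
Then b = ((-7232) − 540·(12644/20053))/3794 = -40024/20053.

m = 0.6305, b = -1.9959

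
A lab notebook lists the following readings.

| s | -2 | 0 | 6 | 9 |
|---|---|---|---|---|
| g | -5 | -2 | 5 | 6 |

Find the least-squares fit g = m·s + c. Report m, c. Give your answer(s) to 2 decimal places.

From the data, Σs·s = 121, Σs = 13, Σ1 = 4.
And Σs·g = 94, Σg = 4.
AᵀA·[m, c]ᵀ = Aᵀg becomes [[121, 13]; [13, 4]]·[m, c]ᵀ = [94, 4]ᵀ.
Eliminating c: 4·(row 1) − 13·(row 2) gives 315·m = 4·94 − 13·4 = 324, so m = 36/35.
Then c = (4 − 13·(36/35))/4 = -82/35.

m = 1.03, c = -2.34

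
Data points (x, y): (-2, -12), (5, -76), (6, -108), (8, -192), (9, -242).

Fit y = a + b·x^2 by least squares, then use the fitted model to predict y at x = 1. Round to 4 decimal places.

Compute the Gram sums: Σ1 = 5, Σx^2 = 210, Σx^2·x^2 = 12594.
And Σy = -630, Σx^2·y = -37726.
So AᵀA·[a, b]ᵀ = Aᵀy: [[5, 210]; [210, 12594]]·[a, b]ᵀ = [-630, -37726]ᵀ.
Eliminating b: 12594·(row 1) − 210·(row 2) gives 18870·a = 12594·(-630) − 210·(-37726) = -11760, so a = -392/629.
Then b = ((-37726) − 210·(-392/629))/12594 = -5633/1887.
At x = 1: ŷ = (-392/629)·(1) + (-5633/1887)·(1) = -6809/1887.

ŷ = -3.6084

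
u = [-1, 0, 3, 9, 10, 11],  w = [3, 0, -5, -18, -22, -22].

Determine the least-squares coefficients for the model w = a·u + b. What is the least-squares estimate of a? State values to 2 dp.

Setting ∂/∂a … = 0 gives: 312·a + 32·b = -642;  32·a + 6·b = -64.
Determinant 312·6 − 32² = 848.
a = ((-642)·6 − 32·(-64))/848 = -451/212; b = (312·(-64) − 32·(-642))/848 = 36/53.

a = -2.13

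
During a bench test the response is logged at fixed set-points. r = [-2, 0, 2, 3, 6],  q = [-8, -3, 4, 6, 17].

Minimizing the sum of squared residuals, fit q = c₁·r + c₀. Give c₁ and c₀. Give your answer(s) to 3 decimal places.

With design matrix X, XᵀX = [[53, 9]; [9, 5]] and Xᵀq = [144, 16]ᵀ.
Eliminating c₀: 5·(row 1) − 9·(row 2) gives 184·c₁ = 5·144 − 9·16 = 576, so c₁ = 72/23.
Then c₀ = (16 − 9·(72/23))/5 = -56/23.

c₁ = 3.130, c₀ = -2.435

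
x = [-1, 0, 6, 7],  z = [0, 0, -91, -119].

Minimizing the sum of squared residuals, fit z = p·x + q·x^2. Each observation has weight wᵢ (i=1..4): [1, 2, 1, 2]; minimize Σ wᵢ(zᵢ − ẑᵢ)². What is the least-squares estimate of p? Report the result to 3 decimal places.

MᵀWM·[p, q]ᵀ = MᵀWz reads: 135·p + 901·q = -2212;  901·p + 6099·q = -14938.
Eliminating q: 6099·(row 1) − 901·(row 2) gives 11564·p = 6099·(-2212) − 901·(-14938) = -31850, so p = -325/118.
Then q = ((-14938) − 901·(-325/118))/6099 = -241/118.

p = -2.754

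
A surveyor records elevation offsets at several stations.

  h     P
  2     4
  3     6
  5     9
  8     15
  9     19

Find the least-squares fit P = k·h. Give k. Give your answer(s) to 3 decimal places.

k = 1.978

Compute the Gram sums: Σh·h = 183.
Moment sums: Σh·P = 362.
XᵀX·[k]ᵀ = XᵀP becomes [[183]]·[k]ᵀ = [362]ᵀ.
Hence k = 362 / 183 ≈ 1.97814.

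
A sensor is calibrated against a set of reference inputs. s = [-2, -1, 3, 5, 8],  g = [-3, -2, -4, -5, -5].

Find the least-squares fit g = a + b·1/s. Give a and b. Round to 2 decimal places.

With design matrix A, AᵀA = [[5, -101/120]; [-101/120, 20401/14400]] and Aᵀg = [-19, 13/24]ᵀ.
Determinant 5·(20401/14400) − (-101/120)² = 22951/3600.
a = ((-19)·(20401/14400) − (-101/120)·(13/24))/(22951/3600) = -190527/45902; b = (5·(13/24) − (-101/120)·(-19))/(22951/3600) = -47820/22951.

a = -4.15, b = -2.08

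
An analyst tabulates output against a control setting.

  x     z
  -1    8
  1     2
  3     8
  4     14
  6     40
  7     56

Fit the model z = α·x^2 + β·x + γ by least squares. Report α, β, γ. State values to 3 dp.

α = 1.541, β = -3.245, γ = 3.378

From the data, Σx^2·x^2 = 4036, Σx^2·x = 650, Σx^2 = 112, Σx·x = 112, Σx = 20, Σ1 = 6.
Moment sums: Σx^2·z = 4490, Σx·z = 706, Σz = 128.
So MᵀM·[α, β, γ]ᵀ = Mᵀz: [[4036, 650, 112]; [650, 112, 20]; [112, 20, 6]]·[α, β, γ]ᵀ = [4490, 706, 128]ᵀ.
Row-reducing yields α = 4487/2911, β = -9447/2911, γ = 9834/2911.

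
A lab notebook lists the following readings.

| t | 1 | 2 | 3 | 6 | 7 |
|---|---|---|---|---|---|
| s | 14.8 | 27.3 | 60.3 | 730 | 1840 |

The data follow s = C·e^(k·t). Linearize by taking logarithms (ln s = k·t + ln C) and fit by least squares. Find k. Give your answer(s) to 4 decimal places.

k = 0.8128

Linearized form: ln s = k·t + ln C. From the 5 transformed points,
Σt = 19.0000, Σ(t)² = 99.0000, Σln s = 24.2114, Σt·ln s = 113.7873.
Equations: 99.0000·k + 19.0000·ln C = 113.7873;  19.0000·k + 5·ln C = 24.2114.
Δ = 99.0000·5 − (19.0000)² = 134.0000; k = (113.7873·5 − 19.0000·24.2114)/134.0000 = 0.81283, ln C = (99.0000·24.2114 − 19.0000·113.7873)/134.0000 = 1.75351.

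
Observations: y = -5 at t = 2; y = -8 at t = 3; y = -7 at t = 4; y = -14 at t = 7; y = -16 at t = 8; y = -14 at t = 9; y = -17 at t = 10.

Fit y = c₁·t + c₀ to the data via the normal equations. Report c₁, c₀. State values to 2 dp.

c₁ = -1.47, c₀ = -2.55

Forming MᵀM = [[323, 43]; [43, 7]] and Mᵀy = [-584, -81]ᵀ gives MᵀM·[c₁, c₀]ᵀ = Mᵀy.
Determinant 323·7 − 43² = 412.
c₁ = ((-584)·7 − 43·(-81))/412 = -605/412; c₀ = (323·(-81) − 43·(-584))/412 = -1051/412.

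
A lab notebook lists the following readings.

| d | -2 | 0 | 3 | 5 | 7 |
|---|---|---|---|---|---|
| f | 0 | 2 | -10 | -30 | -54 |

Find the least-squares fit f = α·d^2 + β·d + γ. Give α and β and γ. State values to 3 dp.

Compute the Gram sums: Σd^2·d^2 = 3123, Σd^2·d = 487, Σd^2 = 87, Σd·d = 87, Σd = 13, Σ1 = 5.
For Aᵀf: Σd^2·f = -3486, Σd·f = -558, Σf = -92.
AᵀA·[α, β, γ]ᵀ = Aᵀf becomes [[3123, 487, 87]; [487, 87, 13]; [87, 13, 5]]·[α, β, γ]ᵀ = [-3486, -558, -92]ᵀ.
Solving the 3×3 system (Gaussian elimination) gives α = -21437/21991, β = -26691/21991, γ = 37766/21991.

α = -0.975, β = -1.214, γ = 1.717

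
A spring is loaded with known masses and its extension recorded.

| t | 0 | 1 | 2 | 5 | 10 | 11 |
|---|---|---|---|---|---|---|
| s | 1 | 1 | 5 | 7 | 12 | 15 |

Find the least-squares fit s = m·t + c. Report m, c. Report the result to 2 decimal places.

m = 1.20, c = 1.04

The normal system XᵀX·[m, c]ᵀ = Xᵀs is [[251, 29]; [29, 6]]·[m, c]ᵀ = [331, 41]ᵀ.
det = 251·6 − 29² = 665.
m = (331·6 − 29·41)/665 = 797/665; c = (251·41 − 29·331)/665 = 692/665.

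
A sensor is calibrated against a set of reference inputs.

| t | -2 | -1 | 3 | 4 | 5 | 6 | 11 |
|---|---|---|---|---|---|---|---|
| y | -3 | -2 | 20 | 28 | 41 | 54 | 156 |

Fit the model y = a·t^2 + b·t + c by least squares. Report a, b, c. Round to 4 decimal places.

a = 0.9963, b = 3.2052, c = -0.0797

Setting ∂/∂a … = 0 gives: 16916·a + 1754·b + 212·c = 22459;  1754·a + 212·b + 26·c = 2425;  212·a + 26·b + 7·c = 294.
(Σt^2·t^2 = 16916, Σt^2·t = 1754, Σt^2 = 212, Σt·t = 212, Σt = 26, Σ1 = 7, Σt^2·y = 22459, Σt·y = 2425, Σy = 294.)
Solving the 3×3 system (Gaussian elimination) gives a = 322227/323414, b = 1036619/323414, c = -12893/161707.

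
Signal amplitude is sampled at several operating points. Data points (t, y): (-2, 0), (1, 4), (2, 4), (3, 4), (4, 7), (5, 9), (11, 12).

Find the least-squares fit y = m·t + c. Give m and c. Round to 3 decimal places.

With design matrix A, AᵀA = [[180, 24]; [24, 7]] and Aᵀy = [229, 40]ᵀ.
Eliminating c: 7·(row 1) − 24·(row 2) gives 684·m = 7·229 − 24·40 = 643, so m = 643/684.
Then c = (40 − 24·(643/684))/7 = 142/57.

m = 0.940, c = 2.491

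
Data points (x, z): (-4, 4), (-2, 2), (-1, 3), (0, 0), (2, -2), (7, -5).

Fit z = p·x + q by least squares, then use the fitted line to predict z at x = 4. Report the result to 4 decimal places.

Entries of AᵀA: Σx·x = 74, Σx = 2, Σ1 = 6.
And Σx·z = -62, Σz = 2.
AᵀA·[p, q]ᵀ = Aᵀz becomes [[74, 2]; [2, 6]]·[p, q]ᵀ = [-62, 2]ᵀ.
Determinant 74·6 − 2² = 440.
p = ((-62)·6 − 2·2)/440 = -47/55; q = (74·2 − 2·(-62))/440 = 34/55.
At x = 4: ẑ = (-47/55)·(4) + (34/55)·(1) = -14/5.

ẑ = -2.8000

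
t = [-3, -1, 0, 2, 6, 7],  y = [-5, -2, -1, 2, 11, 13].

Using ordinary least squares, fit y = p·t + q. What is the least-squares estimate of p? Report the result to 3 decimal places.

From the data, Σt·t = 99, Σt = 11, Σ1 = 6.
Moment sums: Σt·y = 178, Σy = 18.
So MᵀM·[p, q]ᵀ = Mᵀy: [[99, 11]; [11, 6]]·[p, q]ᵀ = [178, 18]ᵀ.
Δ = 99·6 − 11² = 473.
p = (178·6 − 11·18)/473 = 870/473; q = (99·18 − 11·178)/473 = -16/43.

p = 1.839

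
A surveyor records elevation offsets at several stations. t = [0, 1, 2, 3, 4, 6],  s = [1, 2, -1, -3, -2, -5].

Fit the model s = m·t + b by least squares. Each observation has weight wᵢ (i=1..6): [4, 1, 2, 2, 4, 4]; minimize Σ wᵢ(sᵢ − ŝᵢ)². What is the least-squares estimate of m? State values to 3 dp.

m = -1.000

Normal-equation sums: Σwᵢ·t·t = 235, Σwᵢ·t = 51, Σwᵢ·1 = 17.
Right-hand side: Σwᵢ·t·s = -172, Σwᵢ·s = -30.
Normal equations: [[235, 51]; [51, 17]]·[m, b]ᵀ = [-172, -30]ᵀ.
Δ = 235·17 − 51² = 1394.
m = ((-172)·17 − 51·(-30))/1394 = -1; b = (235·(-30) − 51·(-172))/1394 = 21/17.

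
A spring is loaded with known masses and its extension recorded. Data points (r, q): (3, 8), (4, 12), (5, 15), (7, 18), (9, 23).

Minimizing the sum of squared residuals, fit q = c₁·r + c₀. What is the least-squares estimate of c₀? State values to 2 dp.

c₀ = 2.07

Setting ∂/∂c₁ … = 0 gives: 180·c₁ + 28·c₀ = 480;  28·c₁ + 5·c₀ = 76.
(Σr·r = 180, Σr = 28, Σ1 = 5, Σr·q = 480, Σq = 76.)
Eliminating c₀: 5·(row 1) − 28·(row 2) gives 116·c₁ = 5·480 − 28·76 = 272, so c₁ = 68/29.
Then c₀ = (76 − 28·(68/29))/5 = 60/29.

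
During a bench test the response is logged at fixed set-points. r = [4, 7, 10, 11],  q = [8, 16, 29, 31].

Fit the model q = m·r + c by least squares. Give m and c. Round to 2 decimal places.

Sums needed: Σr·r = 286, Σr = 32, Σ1 = 4.
And Σr·q = 775, Σq = 84.
XᵀX·[m, c]ᵀ = Xᵀq becomes [[286, 32]; [32, 4]]·[m, c]ᵀ = [775, 84]ᵀ.
Eliminating c: 4·(row 1) − 32·(row 2) gives 120·m = 4·775 − 32·84 = 412, so m = 103/30.
Then c = (84 − 32·(103/30))/4 = -97/15.

m = 3.43, c = -6.47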